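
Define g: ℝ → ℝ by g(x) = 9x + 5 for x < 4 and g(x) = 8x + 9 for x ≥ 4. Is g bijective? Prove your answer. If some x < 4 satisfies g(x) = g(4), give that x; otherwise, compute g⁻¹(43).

Both pieces are strictly increasing (slopes 9 and 8), so each is injective on its own interval.
The left piece maps (−∞, 4) onto (−∞, 41); the right piece maps [4, ∞) onto [41, ∞).
Since 41 = 41, the images partition ℝ: g is injective and surjective, hence bijective.
Because the two images are disjoint, no x < 4 has g(x) = g(4), so we compute g⁻¹(43): 43 lies in [41, ∞), so solve 8x + 9 = 43: x = (43 − 9)/8 = 17/4.

17/4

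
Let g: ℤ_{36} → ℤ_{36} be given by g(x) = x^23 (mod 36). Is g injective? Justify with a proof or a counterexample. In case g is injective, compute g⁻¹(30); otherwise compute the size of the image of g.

21

g(0) = 0^23 = 0.
g(6): Repeated squaring mod 36: 6^1 ≡ 6, 6^2 ≡ 6² = 36 ≡ 0, 6^4 ≡ 0² = 0, 6^8 ≡ 0² = 0, 6^16 ≡ 0² = 0. Since 23 = 16 + 4 + 2 + 1, 6^23 ≡ 0·0·0·6: 0·0 = 0, then 0·0 = 0, then 0·6 = 0. So 6^23 ≡ 0 (mod 36).
So g(0) = g(6) = 0 while 0 ≠ 6, thus g is not injective.
Since g is not injective, we determine |image(g)|. Computing x^23 mod 36 for each x (by repeated squaring, reducing mod 36 at every step), the values g(0), g(1), …, g(35) are: 0, 1, 32, 27, 16, 29, 0, 31, 8, 9, 28, 23, 0, 25, 20, 27, 4, 17, 0, 19, 32, 9, 16, 11, 0, 13, 8, 27, 28, 5, 0, 7, 20, 9, 4, 35.
The distinct values are {0, 1, 4, 5, 7, 8, 9, 11, 13, 16, 17, 19, 20, 23, 25, 27, 28, 29, 31, 32, 35}; there are 21 of them.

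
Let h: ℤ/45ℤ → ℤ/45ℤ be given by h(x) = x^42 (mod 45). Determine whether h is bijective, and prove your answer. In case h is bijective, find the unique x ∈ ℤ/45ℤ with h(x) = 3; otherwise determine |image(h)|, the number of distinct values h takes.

h(1) = 1^42 = 1.
h(4): Repeated squaring mod 45: 4^1 ≡ 4, 4^2 ≡ 4² = 16, 4^4 ≡ 16² = 256 ≡ 31, 4^8 ≡ 31² = 961 ≡ 16, 4^16 ≡ 16² = 256 ≡ 31, 4^32 ≡ 31² = 961 ≡ 16. Since 42 = 32 + 8 + 2, 4^42 ≡ 16·16·16: 16·16 = 256 ≡ 31, then 31·16 = 496 ≡ 1. So 4^42 ≡ 1 (mod 45).
So h(1) = h(4) = 1 while 1 ≠ 4, thus h is not injective, hence not bijective.
Since h is not bijective, we determine |image(h)|. Computing x^42 mod 45 for each x (by repeated squaring, reducing mod 45 at every step), the values h(0), h(1), …, h(44) are: 0, 1, 19, 9, 1, 10, 36, 19, 19, 36, 10, 1, 9, 19, 1, 0, 1, 19, 9, 1, 10, 36, 19, 19, 36, 10, 1, 9, 19, 1, 0, 1, 19, 9, 1, 10, 36, 19, 19, 36, 10, 1, 9, 19, 1.
The distinct values are {0, 1, 9, 10, 19, 36}; there are 6 of them.

6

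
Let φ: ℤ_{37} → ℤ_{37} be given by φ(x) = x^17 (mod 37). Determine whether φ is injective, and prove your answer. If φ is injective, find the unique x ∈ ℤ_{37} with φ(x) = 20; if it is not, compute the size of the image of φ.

Since 37 is prime, the nonzero elements of ℤ_{37} form a cyclic group of order 36.
As gcd(17, 36) = 1, raising to the 17th power is a bijection on this group: if x_1^17 ≡ x_2^17 then (x_1x_2^{−1})^17 = 1, and the only element of order dividing gcd(17, 36) = 1 is 1, so x_1 = x_2.
With φ(0) = 0 this makes φ injective on all of ℤ_{37}, hence bijective (finite equal-size domain and codomain). In particular φ is injective.
Since φ is injective, we find the preimage of 20. The inverse of x ↦ x^17 on (ℤ_{37})^× is x ↦ x^17, because 17·17 = 289 = 8·36 + 1 ≡ 1 (mod 36) and x^{36} = 1 for x ≠ 0 (Fermat). So φ⁻¹(20) = 20^17 mod 37.
Repeated squaring mod 37: 20^1 ≡ 20, 20^2 ≡ 20² = 400 ≡ 30, 20^4 ≡ 30² = 900 ≡ 12, 20^8 ≡ 12² = 144 ≡ 33, 20^16 ≡ 33² = 1089 ≡ 16. Since 17 = 16 + 1, 20^17 ≡ 16·20: 16·20 = 320 ≡ 24. So 20^17 ≡ 24 (mod 37).
Hence φ⁻¹(20) = 24.

24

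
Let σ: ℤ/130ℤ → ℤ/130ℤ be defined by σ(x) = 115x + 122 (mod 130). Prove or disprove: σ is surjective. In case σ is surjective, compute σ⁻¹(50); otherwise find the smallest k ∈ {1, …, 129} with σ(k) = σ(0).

By definition, surjectivity means every element of the codomain has a preimage under σ.
Since gcd(115, 130) = 5, we have 115x ≡ 0 (mod 5) for all x, so σ(x) ≡ 2 (mod 5).
But 0 ≢ 2 (mod 5), so 0 ∈ ℤ/130ℤ has no preimage. Therefore σ is not surjective.
Since σ is not surjective, we find the least positive k with σ(k) = σ(0): this means 115k ≡ 0 (mod 130), i.e. 130 ∣ 115k. Since gcd(115, 130) = 5, dividing through by 5 this holds exactly when 26 ∣ 23k, and as gcd(23, 26) = 1, exactly when 26 ∣ k.
The smallest positive such k is 26.

26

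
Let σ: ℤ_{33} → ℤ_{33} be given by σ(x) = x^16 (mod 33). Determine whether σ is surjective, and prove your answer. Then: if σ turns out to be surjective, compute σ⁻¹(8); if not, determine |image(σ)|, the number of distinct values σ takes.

σ(4): Repeated squaring mod 33: 4^1 ≡ 4, 4^2 ≡ 4² = 16, 4^4 ≡ 16² = 256 ≡ 25, 4^8 ≡ 25² = 625 ≡ 31, 4^16 ≡ 31² = 961 ≡ 4. So 4^16 ≡ 4 (mod 33).
σ(7): Repeated squaring mod 33: 7^1 ≡ 7, 7^2 ≡ 7² = 49 ≡ 16, 7^4 ≡ 16² = 256 ≡ 25, 7^8 ≡ 25² = 625 ≡ 31, 7^16 ≡ 31² = 961 ≡ 4. So 7^16 ≡ 4 (mod 33).
So σ(4) = σ(7) = 4 while 4 ≠ 7, hence σ is not injective.
A non-injective map from the 33-element set ℤ_{33} to itself takes at most 32 distinct values, so it cannot be surjective. Thus σ is not surjective.
Since σ is not surjective, we determine |image(σ)|. Computing x^16 mod 33 for each x (by repeated squaring, reducing mod 33 at every step), the values σ(0), σ(1), …, σ(32) are: 0, 1, 31, 3, 4, 16, 27, 4, 25, 9, 1, 22, 12, 31, 25, 15, 16, 16, 15, 25, 31, 12, 22, 1, 9, 25, 4, 27, 16, 4, 3, 31, 1.
The distinct values are {0, 1, 3, 4, 9, 12, 15, 16, 22, 25, 27, 31}; there are 12 of them.

12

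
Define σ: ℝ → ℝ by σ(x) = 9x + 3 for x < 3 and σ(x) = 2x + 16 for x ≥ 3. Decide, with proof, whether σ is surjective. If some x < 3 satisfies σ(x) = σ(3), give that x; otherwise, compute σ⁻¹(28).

19/9

Both pieces are strictly increasing (slopes 9 and 2), so each is injective on its own interval.
The left piece maps (−∞, 3) onto (−∞, 30); the right piece maps [3, ∞) onto [22, ∞).
The union (−∞, 30) ∪ [22, ∞) covers ℝ, so σ is surjective.
For the follow-up: the images overlap, so an x < 3 with σ(x) = σ(3) exists. σ(3) = 22; solving 9x + 3 = 22 for x < 3 gives x = (22 − 3)/9 = 19/9.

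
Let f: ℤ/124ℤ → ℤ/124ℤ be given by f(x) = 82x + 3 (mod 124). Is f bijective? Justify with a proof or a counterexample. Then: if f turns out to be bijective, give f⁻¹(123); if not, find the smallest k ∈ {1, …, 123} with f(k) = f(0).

62

We have gcd(82, 124) = 2 > 1. Taking u = 0 and v = 62: f(0) = 3 and f(62) = 82·62 + 3 = 5087 ≡ 3 (mod 124).
So f(0) = f(62) while 0 ≠ 62, therefore f is not injective, hence not bijective.
Since f is not bijective, we find the least positive k with f(k) = f(0): this means 82k ≡ 0 (mod 124), i.e. 124 ∣ 82k. Since gcd(82, 124) = 2, dividing through by 2 this holds exactly when 62 ∣ 41k, and as gcd(41, 62) = 1, exactly when 62 ∣ k.
The smallest positive such k is 62.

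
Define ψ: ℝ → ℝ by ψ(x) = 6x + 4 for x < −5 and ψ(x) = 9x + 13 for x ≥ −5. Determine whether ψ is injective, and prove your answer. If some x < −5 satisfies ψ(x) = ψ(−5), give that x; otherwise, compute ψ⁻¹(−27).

-6

Both pieces are strictly increasing (slopes 6 and 9), so each is injective on its own interval.
The left piece maps (−∞, −5) onto (−∞, −26); the right piece maps [−5, ∞) onto [−32, ∞).
These images overlap. In particular ψ(−5) = −32 (right piece), and solving 6x + 4 = −32 on the left piece gives x = −6 < −5.
So ψ(−6) = ψ(−5) with −6 ≠ −5, and ψ is not injective. This x = −6 is the requested value below −5.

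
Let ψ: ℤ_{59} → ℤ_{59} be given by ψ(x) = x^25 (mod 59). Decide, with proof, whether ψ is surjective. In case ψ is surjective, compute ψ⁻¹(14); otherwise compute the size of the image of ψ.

Since 59 is prime, the nonzero elements of ℤ_{59} form a cyclic group of order 58.
As gcd(25, 58) = 1, raising to the 25th power is a bijection on this group: if x_1^25 ≡ x_2^25 then (x_1x_2^{−1})^25 = 1, and the only element of order dividing gcd(25, 58) = 1 is 1, so x_1 = x_2.
With ψ(0) = 0 this makes ψ injective on all of ℤ_{59}, hence bijective (finite equal-size domain and codomain). In particular ψ is surjective.
Since ψ is surjective, we find the preimage of 14. The inverse of x ↦ x^25 on (ℤ_{59})^× is x ↦ x^7, because 25·7 = 175 = 3·58 + 1 ≡ 1 (mod 58) and x^{58} = 1 for x ≠ 0 (Fermat). So ψ⁻¹(14) = 14^7 mod 59.
Repeated squaring mod 59: 14^1 ≡ 14, 14^2 ≡ 14² = 196 ≡ 19, 14^4 ≡ 19² = 361 ≡ 7. Since 7 = 4 + 2 + 1, 14^7 ≡ 7·19·14: 7·19 = 133 ≡ 15, then 15·14 = 210 ≡ 33. So 14^7 ≡ 33 (mod 59).
Hence ψ⁻¹(14) = 33.

33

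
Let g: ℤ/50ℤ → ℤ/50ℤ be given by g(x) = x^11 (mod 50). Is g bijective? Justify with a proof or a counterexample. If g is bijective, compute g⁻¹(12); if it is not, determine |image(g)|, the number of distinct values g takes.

g(0) = 0^11 = 0.
g(10): Repeated squaring mod 50: 10^1 ≡ 10, 10^2 ≡ 10² = 100 ≡ 0, 10^4 ≡ 0² = 0, 10^8 ≡ 0² = 0. Since 11 = 8 + 2 + 1, 10^11 ≡ 0·0·10: 0·0 = 0, then 0·10 = 0. So 10^11 ≡ 0 (mod 50).
So g(0) = g(10) = 0 while 0 ≠ 10, therefore g is not injective, hence not bijective.
Since g is not bijective, we determine |image(g)|. Computing x^11 mod 50 for each x (by repeated squaring, reducing mod 50 at every step), the values g(0), g(1), …, g(49) are: 0, 1, 48, 47, 4, 25, 6, 43, 42, 9, 0, 11, 38, 37, 14, 25, 16, 33, 32, 19, 0, 21, 28, 27, 24, 25, 26, 23, 22, 29, 0, 31, 18, 17, 34, 25, 36, 13, 12, 39, 0, 41, 8, 7, 44, 25, 46, 3, 2, 49.
The distinct values are {0, 1, 2, 3, 4, 6, 7, 8, 9, 11, 12, 13, 14, 16, 17, 18, 19, 21, 22, 23, 24, 25, 26, 27, 28, 29, 31, 32, 33, 34, 36, 37, 38, 39, 41, 42, 43, 44, 46, 47, 48, 49}; there are 42 of them.

42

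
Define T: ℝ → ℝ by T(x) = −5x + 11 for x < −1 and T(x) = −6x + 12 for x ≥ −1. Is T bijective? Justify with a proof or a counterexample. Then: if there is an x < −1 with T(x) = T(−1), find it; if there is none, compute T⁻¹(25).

-7/5

Both pieces are strictly decreasing (slopes −5 and −6), so each is injective on its own interval.
The left piece maps (−∞, −1) onto (16, ∞); the right piece maps [−1, ∞) onto (−∞, 18].
These images overlap. In particular T(−1) = 18 (right piece), and solving −5x + 11 = 18 on the left piece gives x = −7/5 < −1.
So T(−7/5) = T(−1) with −7/5 ≠ −1, and T is not injective, hence not bijective. This x = −7/5 is the requested value below −1.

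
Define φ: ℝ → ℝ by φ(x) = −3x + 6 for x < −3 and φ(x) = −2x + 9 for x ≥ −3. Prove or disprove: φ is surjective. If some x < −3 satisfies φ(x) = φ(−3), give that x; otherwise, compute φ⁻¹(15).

-3

Both pieces are strictly decreasing (slopes −3 and −2), so each is injective on its own interval.
The left piece maps (−∞, −3) onto (15, ∞); the right piece maps [−3, ∞) onto (−∞, 15].
These images together cover ℝ, so φ is surjective.
Because the two images are disjoint, no x < −3 has φ(x) = φ(−3), so we compute φ⁻¹(15): 15 lies in (−∞, 15], so solve −2x + 9 = 15: x = (15 − 9)/(−2) = −3.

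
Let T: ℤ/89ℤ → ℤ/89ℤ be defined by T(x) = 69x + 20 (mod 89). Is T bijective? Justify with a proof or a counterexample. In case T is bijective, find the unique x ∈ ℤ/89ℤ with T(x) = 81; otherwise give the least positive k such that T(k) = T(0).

Recall that injectivity means: for all x_1, x_2 in the domain, T(x_1) = T(x_2) implies x_1 = x_2.
Suppose T(x_1) = T(x_2) in ℤ/89ℤ. Then 69x_1 + 20 ≡ 69x_2 + 20 (mod 89), therefore 69(x_1 − x_2) ≡ 0 (mod 89).
Since gcd(69, 89) = 1, 69 is invertible modulo 89, so x_1 − x_2 ≡ 0 (mod 89), i.e. x_1 = x_2.
We now compute 69⁻¹ mod 89 explicitly. Euclid's algorithm: 89 = 1·69 + 20, 69 = 3·20 + 9, 20 = 2·9 + 2, 9 = 4·2 + 1; back-substituting gives 1 = 40·69 − 31·89, so 69⁻¹ ≡ 40 (mod 89).
Then y ↦ 40(y − 20) is a two-sided inverse to T, so every y ∈ ℤ/89ℤ has a preimage.
Therefore T is bijective.
Since T is bijective, we find T⁻¹(81): we need 69x ≡ 81 − 20 ≡ 61 (mod 89). Using 69⁻¹ = 40: x ≡ 40·61 = 2440 = 27·89 + 37, so x = 37.
Check: T(37) = 69·37 + 20 = 2573 = 28·89 + 81 ≡ 81 (mod 89).

37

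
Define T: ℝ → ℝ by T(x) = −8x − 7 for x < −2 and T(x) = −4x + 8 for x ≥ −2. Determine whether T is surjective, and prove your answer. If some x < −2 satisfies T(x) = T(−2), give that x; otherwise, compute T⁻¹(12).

Both pieces are strictly decreasing (slopes −8 and −4), so each is injective on its own interval.
The left piece maps (−∞, −2) onto (9, ∞); the right piece maps [−2, ∞) onto (−∞, 16].
The union (9, ∞) ∪ (−∞, 16] covers ℝ, so T is surjective.
For the follow-up: the images overlap, so an x < −2 with T(x) = T(−2) exists. T(−2) = 16; solving −8x − 7 = 16 for x < −2 gives x = (16 + 7)/(−8) = −23/8.

-23/8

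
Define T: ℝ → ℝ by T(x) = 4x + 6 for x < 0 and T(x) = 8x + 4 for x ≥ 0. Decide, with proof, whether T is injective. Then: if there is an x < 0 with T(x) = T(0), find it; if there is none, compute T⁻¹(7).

-1/2

Both pieces are strictly increasing (slopes 4 and 8), so each is injective on its own interval.
The left piece maps (−∞, 0) onto (−∞, 6); the right piece maps [0, ∞) onto [4, ∞).
These images overlap. In particular T(0) = 4 (right piece), and solving 4x + 6 = 4 on the left piece gives x = −1/2 < 0.
So T(−1/2) = T(0) with −1/2 ≠ 0, and T is not injective. This x = −1/2 is the requested value below 0.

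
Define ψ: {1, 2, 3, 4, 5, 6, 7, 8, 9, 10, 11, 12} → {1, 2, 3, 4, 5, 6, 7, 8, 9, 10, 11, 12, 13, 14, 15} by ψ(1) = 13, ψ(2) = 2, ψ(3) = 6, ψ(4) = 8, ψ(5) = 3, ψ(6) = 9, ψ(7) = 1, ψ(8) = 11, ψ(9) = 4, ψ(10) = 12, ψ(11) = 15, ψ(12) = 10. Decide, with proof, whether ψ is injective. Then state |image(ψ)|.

The values ψ(1), …, ψ(12) are 13, 2, 6, 8, 3, 9, 1, 11, 4, 12, 15, 10 — all distinct.
So ψ(s) = ψ(t) only when s = t, and ψ is injective.
The image of ψ is {1, 2, 3, 4, 6, 8, 9, 10, 11, 12, 13, 15}, which has 12 elements.

12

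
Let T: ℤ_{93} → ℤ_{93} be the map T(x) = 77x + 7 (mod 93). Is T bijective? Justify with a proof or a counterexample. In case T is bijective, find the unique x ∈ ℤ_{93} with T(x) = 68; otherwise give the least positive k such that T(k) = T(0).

2

Suppose T(u) = T(v) in ℤ_{93}. Then 77u + 7 ≡ 77v + 7 (mod 93), hence 77(u − v) ≡ 0 (mod 93).
Since gcd(77, 93) = 1, 77 is invertible modulo 93, so u − v ≡ 0 (mod 93), i.e. u = v.
We now compute 77⁻¹ mod 93 explicitly. Euclid's algorithm: 93 = 1·77 + 16, 77 = 4·16 + 13, 16 = 1·13 + 3, 13 = 4·3 + 1; back-substituting gives 1 = 29·77 − 24·93, so 77⁻¹ ≡ 29 (mod 93).
For any y ∈ ℤ_{93}, x = 29(y − 7) mod 93 satisfies T(x) = 77·29(y − 7) + 7 ≡ y (since 77·29 ≡ 1 mod 93). So every y has a preimage.
So T is bijective.
Since T is bijective, we compute T⁻¹(68): solve 77x + 7 ≡ 68 (mod 93), i.e. 77x ≡ 61 (mod 93).
Multiplying by 77⁻¹ = 29 gives x ≡ 29·61 = 1769 = 19·93 + 2 ≡ 2 (mod 93).
Check: T(2) = 77·2 + 7 = 161 = 1·93 + 68 ≡ 68 (mod 93).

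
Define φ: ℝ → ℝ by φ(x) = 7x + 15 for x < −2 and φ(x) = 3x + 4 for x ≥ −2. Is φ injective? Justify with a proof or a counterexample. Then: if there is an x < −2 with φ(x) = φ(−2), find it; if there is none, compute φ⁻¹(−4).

-17/7

Both pieces are strictly increasing (slopes 7 and 3), so each is injective on its own interval.
The left piece maps (−∞, −2) onto (−∞, 1); the right piece maps [−2, ∞) onto [−2, ∞).
These images overlap. In particular φ(−2) = −2 (right piece), and solving 7x + 15 = −2 on the left piece gives x = −17/7 < −2.
So φ(−17/7) = φ(−2) with −17/7 ≠ −2, and φ is not injective. This x = −17/7 is the requested value below −2.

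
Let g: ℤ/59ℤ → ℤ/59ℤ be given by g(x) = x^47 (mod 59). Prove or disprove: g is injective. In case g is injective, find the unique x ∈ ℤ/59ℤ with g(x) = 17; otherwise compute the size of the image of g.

29

Since 59 is prime, the nonzero elements of ℤ/59ℤ form a cyclic group of order 58.
As gcd(47, 58) = 1, raising to the 47th power is a bijection on this group: if x_1^47 ≡ x_2^47 then (x_1x_2^{−1})^47 = 1, and the only element of order dividing gcd(47, 58) = 1 is 1, so x_1 = x_2.
With g(0) = 0 this makes g injective on all of ℤ/59ℤ, hence bijective (finite equal-size domain and codomain). In particular g is injective.
Since g is injective, we find the preimage of 17. The inverse of x ↦ x^47 on (ℤ/59ℤ)^× is x ↦ x^21, because 47·21 = 987 = 17·58 + 1 ≡ 1 (mod 58) and x^{58} = 1 for x ≠ 0 (Fermat). So g⁻¹(17) = 17^21 mod 59.
Repeated squaring mod 59: 17^1 ≡ 17, 17^2 ≡ 17² = 289 ≡ 53, 17^4 ≡ 53² = 2809 ≡ 36, 17^8 ≡ 36² = 1296 ≡ 57, 17^16 ≡ 57² = 3249 ≡ 4. Since 21 = 16 + 4 + 1, 17^21 ≡ 4·36·17: 4·36 = 144 ≡ 26, then 26·17 = 442 ≡ 29. So 17^21 ≡ 29 (mod 59).
Hence g⁻¹(17) = 29.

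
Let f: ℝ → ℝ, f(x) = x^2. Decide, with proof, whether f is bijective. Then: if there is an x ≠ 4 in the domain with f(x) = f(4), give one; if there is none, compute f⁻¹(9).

f(4) = 16 = (−4)^2 = f(−4) (since 2 is even), with 4 ≠ −4. So f is not injective, hence not bijective.
For the follow-up, such an x exists: taking x = −4 ∈ ℝ gives f(−4) = 16 = f(4) with −4 ≠ 4.

-4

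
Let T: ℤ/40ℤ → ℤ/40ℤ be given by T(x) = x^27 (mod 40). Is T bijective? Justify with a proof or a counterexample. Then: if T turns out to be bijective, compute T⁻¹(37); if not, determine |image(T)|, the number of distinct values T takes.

T(0) = 0^27 = 0.
T(10): Repeated squaring mod 40: 10^1 ≡ 10, 10^2 ≡ 10² = 100 ≡ 20, 10^4 ≡ 20² = 400 ≡ 0, 10^8 ≡ 0² = 0, 10^16 ≡ 0² = 0. Since 27 = 16 + 8 + 2 + 1, 10^27 ≡ 0·0·20·10: 0·0 = 0, then 0·20 = 0, then 0·10 = 0. So 10^27 ≡ 0 (mod 40).
So T(0) = T(10) = 0 while 0 ≠ 10, hence T is not injective, hence not bijective.
Since T is not bijective, we determine |image(T)|. Computing x^27 mod 40 for each x (by repeated squaring, reducing mod 40 at every step), the values T(0), T(1), …, T(39) are: 0, 1, 8, 27, 24, 5, 16, 23, 32, 9, 0, 11, 8, 37, 24, 15, 16, 33, 32, 19, 0, 21, 8, 7, 24, 25, 16, 3, 32, 29, 0, 31, 8, 17, 24, 35, 16, 13, 32, 39.
The distinct values are {0, 1, 3, 5, 7, 8, 9, 11, 13, 15, 16, 17, 19, 21, 23, 24, 25, 27, 29, 31, 32, 33, 35, 37, 39}; there are 25 of them.

25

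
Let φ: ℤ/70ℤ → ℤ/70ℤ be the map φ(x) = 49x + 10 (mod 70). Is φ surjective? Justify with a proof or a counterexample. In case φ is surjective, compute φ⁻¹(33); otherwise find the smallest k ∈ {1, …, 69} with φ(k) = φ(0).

Recall: surjectivity means every element of the codomain has a preimage under φ.
Since gcd(49, 70) = 7, we have 49x ≡ 0 (mod 7) for all x, so φ(x) ≡ 3 (mod 7).
But 0 ≢ 3 (mod 7), so 0 ∈ ℤ/70ℤ has no preimage. Thus φ is not surjective.
Since φ is not surjective, we find the least positive k with φ(k) = φ(0): this means 49k ≡ 0 (mod 70), i.e. 70 ∣ 49k. Since gcd(49, 70) = 7, dividing through by 7 this holds exactly when 10 ∣ 7k, and as gcd(7, 10) = 1, exactly when 10 ∣ k.
The smallest positive such k is 10.

10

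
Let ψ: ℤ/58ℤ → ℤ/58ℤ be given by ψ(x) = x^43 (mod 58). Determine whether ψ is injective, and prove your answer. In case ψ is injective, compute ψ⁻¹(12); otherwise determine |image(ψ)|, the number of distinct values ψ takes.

46

Computing x^43 mod 58 for each x (by repeated squaring, reducing mod 58 at every step), the values ψ(0), ψ(1), …, ψ(57) are: 0, 1, 56, 55, 4, 5, 6, 7, 50, 9, 48, 47, 46, 13, 44, 43, 16, 41, 40, 39, 20, 37, 22, 23, 24, 25, 32, 31, 28, 29, 30, 27, 26, 33, 34, 35, 36, 21, 38, 19, 18, 17, 42, 15, 14, 45, 12, 11, 10, 49, 8, 51, 52, 53, 54, 3, 2, 57.
Every element of ℤ/58ℤ appears exactly once in this list, so ψ is a bijection, and in particular injective.
Since ψ is injective, we read off the preimage of 12 from the same table: ψ(46) = 12, so ψ⁻¹(12) = 46.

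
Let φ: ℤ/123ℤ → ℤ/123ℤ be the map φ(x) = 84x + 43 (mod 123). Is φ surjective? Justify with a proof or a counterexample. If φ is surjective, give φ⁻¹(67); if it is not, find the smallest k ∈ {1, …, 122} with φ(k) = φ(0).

41

Recall: φ is surjective if every y in the codomain equals φ(x) for some x in the domain.
Since gcd(84, 123) = 3, we have 84x ≡ 0 (mod 3) for all x, so φ(x) ≡ 1 (mod 3).
But 0 ≢ 1 (mod 3), so 0 ∈ ℤ/123ℤ has no preimage. Therefore φ is not surjective.
Since φ is not surjective, we find the least positive k with φ(k) = φ(0): this means 84k ≡ 0 (mod 123), i.e. 123 ∣ 84k. Since gcd(84, 123) = 3, dividing through by 3 this holds exactly when 41 ∣ 28k, and as gcd(28, 41) = 1, exactly when 41 ∣ k.
The smallest positive such k is 41.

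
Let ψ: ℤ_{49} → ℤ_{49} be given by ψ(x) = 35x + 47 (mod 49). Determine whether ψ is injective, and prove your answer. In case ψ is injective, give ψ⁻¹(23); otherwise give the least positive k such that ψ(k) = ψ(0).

7

We have gcd(35, 49) = 7 > 1. Taking u = 0 and v = 7: ψ(0) = 47 and ψ(7) = 35·7 + 47 = 292 ≡ 47 (mod 49).
So ψ(0) = ψ(7) while 0 ≠ 7, therefore ψ is not injective.
Since ψ is not injective, we find the least positive k with ψ(k) = ψ(0): this means 35k ≡ 0 (mod 49), i.e. 49 ∣ 35k. Since gcd(35, 49) = 7, dividing through by 7 this holds exactly when 7 ∣ 5k, and as gcd(5, 7) = 1, exactly when 7 ∣ k.
The smallest positive such k is 7.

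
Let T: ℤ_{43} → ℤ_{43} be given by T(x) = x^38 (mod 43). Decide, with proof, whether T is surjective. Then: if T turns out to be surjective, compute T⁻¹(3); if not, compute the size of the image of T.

22

T(21): Repeated squaring mod 43: 21^1 ≡ 21, 21^2 ≡ 21² = 441 ≡ 11, 21^4 ≡ 11² = 121 ≡ 35, 21^8 ≡ 35² = 1225 ≡ 21, 21^16 ≡ 21² = 441 ≡ 11, 21^32 ≡ 11² = 121 ≡ 35. Since 38 = 32 + 4 + 2, 21^38 ≡ 35·35·11: 35·35 = 1225 ≡ 21, then 21·11 = 231 ≡ 16. So 21^38 ≡ 16 (mod 43).
T(22): Repeated squaring mod 43: 22^1 ≡ 22, 22^2 ≡ 22² = 484 ≡ 11, 22^4 ≡ 11² = 121 ≡ 35, 22^8 ≡ 35² = 1225 ≡ 21, 22^16 ≡ 21² = 441 ≡ 11, 22^32 ≡ 11² = 121 ≡ 35. Since 38 = 32 + 4 + 2, 22^38 ≡ 35·35·11: 35·35 = 1225 ≡ 21, then 21·11 = 231 ≡ 16. So 22^38 ≡ 16 (mod 43).
So T(21) = T(22) = 16 while 21 ≠ 22, thus T is not injective.
A non-injective map from the 43-element set ℤ_{43} to itself takes at most 42 distinct values, so it cannot be surjective. Thus T is not surjective.
Since T is not surjective, we determine |image(T)|. Computing x^38 mod 43 for each x (by repeated squaring, reducing mod 43 at every step), the values T(0), T(1), …, T(42) are: 0, 1, 35, 17, 21, 15, 36, 6, 4, 31, 9, 41, 13, 24, 38, 40, 11, 23, 10, 25, 14, 16, 16, 14, 25, 10, 23, 11, 40, 38, 24, 13, 41, 9, 31, 4, 6, 36, 15, 21, 17, 35, 1.
The distinct values are {0, 1, 4, 6, 9, 10, 11, 13, 14, 15, 16, 17, 21, 23, 24, 25, 31, 35, 36, 38, 40, 41}; there are 22 of them.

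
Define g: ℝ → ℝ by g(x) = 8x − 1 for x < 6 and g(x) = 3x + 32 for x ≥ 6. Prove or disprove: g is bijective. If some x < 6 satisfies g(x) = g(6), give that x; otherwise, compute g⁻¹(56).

8

Both pieces are strictly increasing (slopes 8 and 3), so each is injective on its own interval.
The left piece maps (−∞, 6) onto (−∞, 47); the right piece maps [6, ∞) onto [50, ∞).
The images leave a gap (47 has no preimage), so g is not surjective, hence not bijective.
Because the two images are disjoint, no x < 6 has g(x) = g(6), so we compute g⁻¹(56): 56 lies in [50, ∞), so solve 3x + 32 = 56: x = (56 − 32)/3 = 8.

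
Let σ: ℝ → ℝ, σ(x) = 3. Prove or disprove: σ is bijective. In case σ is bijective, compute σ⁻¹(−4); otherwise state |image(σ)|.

σ(0) = 3 = σ(1) with 0 ≠ 1, so σ is not injective, hence not bijective.
Since σ is not bijective, we state |image(σ)|: the image of σ is {3}, which has 1 element.

1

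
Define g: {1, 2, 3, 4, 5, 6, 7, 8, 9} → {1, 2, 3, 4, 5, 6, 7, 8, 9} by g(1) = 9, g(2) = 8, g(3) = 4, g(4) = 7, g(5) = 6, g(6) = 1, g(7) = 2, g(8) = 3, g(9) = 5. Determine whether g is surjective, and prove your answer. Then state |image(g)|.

Every element of the codomain has a preimage: 1 = g(6), 2 = g(7), 3 = g(8), 4 = g(3), 5 = g(9), 6 = g(5), 7 = g(4), 8 = g(2), 9 = g(1).
Therefore g is surjective.
The image of g is {1, 2, 3, 4, 5, 6, 7, 8, 9}, which has 9 elements.

9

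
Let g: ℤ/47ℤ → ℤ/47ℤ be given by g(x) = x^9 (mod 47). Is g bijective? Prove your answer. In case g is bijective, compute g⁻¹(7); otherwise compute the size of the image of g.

42

Since 47 is prime, the nonzero elements of ℤ/47ℤ form a cyclic group of order 46.
As gcd(9, 46) = 1, raising to the 9th power is a bijection on this group: if u^9 ≡ v^9 then (uv^{−1})^9 = 1, and the only element of order dividing gcd(9, 46) = 1 is 1, so u = v.
With g(0) = 0 this makes g injective on all of ℤ/47ℤ, hence bijective (finite equal-size domain and codomain). In particular g is bijective.
Since g is bijective, we find the preimage of 7. The inverse of x ↦ x^9 on (ℤ/47ℤ)^× is x ↦ x^41, because 9·41 = 369 = 8·46 + 1 ≡ 1 (mod 46) and x^{46} = 1 for x ≠ 0 (Fermat). So g⁻¹(7) = 7^41 mod 47.
Repeated squaring mod 47: 7^1 ≡ 7, 7^2 ≡ 7² = 49 ≡ 2, 7^4 ≡ 2² = 4, 7^8 ≡ 4² = 16, 7^16 ≡ 16² = 256 ≡ 21, 7^32 ≡ 21² = 441 ≡ 18. Since 41 = 32 + 8 + 1, 7^41 ≡ 18·16·7: 18·16 = 288 ≡ 6, then 6·7 = 42. So 7^41 ≡ 42 (mod 47).
Hence g⁻¹(7) = 42.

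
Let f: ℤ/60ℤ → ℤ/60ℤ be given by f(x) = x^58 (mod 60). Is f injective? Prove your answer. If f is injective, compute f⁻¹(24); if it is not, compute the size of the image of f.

f(2): Repeated squaring mod 60: 2^1 ≡ 2, 2^2 ≡ 2² = 4, 2^4 ≡ 4² = 16, 2^8 ≡ 16² = 256 ≡ 16, 2^16 ≡ 16² = 256 ≡ 16, 2^32 ≡ 16² = 256 ≡ 16. Since 58 = 32 + 16 + 8 + 2, 2^58 ≡ 16·16·16·4: 16·16 = 256 ≡ 16, then 16·16 = 256 ≡ 16, then 16·4 = 64 ≡ 4. So 2^58 ≡ 4 (mod 60).
f(8): Repeated squaring mod 60: 8^1 ≡ 8, 8^2 ≡ 8² = 64 ≡ 4, 8^4 ≡ 4² = 16, 8^8 ≡ 16² = 256 ≡ 16, 8^16 ≡ 16² = 256 ≡ 16, 8^32 ≡ 16² = 256 ≡ 16. Since 58 = 32 + 16 + 8 + 2, 8^58 ≡ 16·16·16·4: 16·16 = 256 ≡ 16, then 16·16 = 256 ≡ 16, then 16·4 = 64 ≡ 4. So 8^58 ≡ 4 (mod 60).
So f(2) = f(8) = 4 while 2 ≠ 8, thus f is not injective.
Since f is not injective, we determine |image(f)|. Computing x^58 mod 60 for each x (by repeated squaring, reducing mod 60 at every step), the values f(0), f(1), …, f(59) are: 0, 1, 4, 9, 16, 25, 36, 49, 4, 21, 40, 1, 24, 49, 16, 45, 16, 49, 24, 1, 40, 21, 4, 49, 36, 25, 16, 9, 4, 1, 0, 1, 4, 9, 16, 25, 36, 49, 4, 21, 40, 1, 24, 49, 16, 45, 16, 49, 24, 1, 40, 21, 4, 49, 36, 25, 16, 9, 4, 1.
The distinct values are {0, 1, 4, 9, 16, 21, 24, 25, 36, 40, 45, 49}; there are 12 of them.

12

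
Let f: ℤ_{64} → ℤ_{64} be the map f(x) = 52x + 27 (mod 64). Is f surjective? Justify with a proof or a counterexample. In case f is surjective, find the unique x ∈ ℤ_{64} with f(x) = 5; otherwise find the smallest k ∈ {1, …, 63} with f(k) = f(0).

Since gcd(52, 64) = 4, we have 52x ≡ 0 (mod 4) for all x, so f(x) ≡ 3 (mod 4).
But 0 ≢ 3 (mod 4), so 0 ∈ ℤ_{64} has no preimage. So f is not surjective.
Since f is not surjective, we find the least positive k with f(k) = f(0): this means 52k ≡ 0 (mod 64), i.e. 64 ∣ 52k. Since gcd(52, 64) = 4, dividing through by 4 this holds exactly when 16 ∣ 13k, and as gcd(13, 16) = 1, exactly when 16 ∣ k.
The smallest positive such k is 16.

16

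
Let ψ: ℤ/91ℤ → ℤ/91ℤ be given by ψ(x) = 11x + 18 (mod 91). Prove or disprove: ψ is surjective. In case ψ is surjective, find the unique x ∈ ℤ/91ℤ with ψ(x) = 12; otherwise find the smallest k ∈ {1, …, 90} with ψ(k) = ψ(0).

16

Recall: ψ is surjective if every y in the codomain equals ψ(x) for some x in the domain.
Since gcd(11, 91) = 1, 11 is invertible modulo 91. Euclid's algorithm: 91 = 8·11 + 3, 11 = 3·3 + 2, 3 = 1·2 + 1; back-substituting gives 1 = 58·11 − 7·91, so 11⁻¹ ≡ 58 (mod 91).
Then y ↦ 58(y − 18) is a two-sided inverse to ψ, so every y ∈ ℤ/91ℤ has a preimage.
Hence ψ is surjective.
Since ψ is surjective, we find ψ⁻¹(12): we need 11x ≡ 12 − 18 ≡ 85 (mod 91). Using 11⁻¹ = 58: x ≡ 58·85 = 4930 = 54·91 + 16, so x = 16.
Check: ψ(16) = 11·16 + 18 = 194 = 2·91 + 12 ≡ 12 (mod 91).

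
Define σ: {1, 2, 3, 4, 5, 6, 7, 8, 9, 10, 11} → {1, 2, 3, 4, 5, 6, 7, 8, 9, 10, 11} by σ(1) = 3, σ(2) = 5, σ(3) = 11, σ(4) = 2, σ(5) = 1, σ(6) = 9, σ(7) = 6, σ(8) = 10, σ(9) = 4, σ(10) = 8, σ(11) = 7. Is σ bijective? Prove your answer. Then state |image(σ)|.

The values 3, 5, 11, 2, 1, 9, 6, 10, 4, 8, 7 are a permutation of {1, 2, 3, 4, 5, 6, 7, 8, 9, 10, 11}: each element appears exactly once.
So σ is injective and surjective, hence bijective.
The image of σ is {1, 2, 3, 4, 5, 6, 7, 8, 9, 10, 11}, which has 11 elements.

11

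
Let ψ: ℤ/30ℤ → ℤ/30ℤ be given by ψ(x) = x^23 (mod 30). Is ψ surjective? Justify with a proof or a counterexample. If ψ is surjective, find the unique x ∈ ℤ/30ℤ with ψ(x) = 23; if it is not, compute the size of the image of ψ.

Computing x^23 mod 30 for each x (by repeated squaring, reducing mod 30 at every step), the values ψ(0), ψ(1), …, ψ(29) are: 0, 1, 8, 27, 4, 5, 6, 13, 2, 9, 10, 11, 18, 7, 14, 15, 16, 23, 12, 19, 20, 21, 28, 17, 24, 25, 26, 3, 22, 29.
Every element of ℤ/30ℤ appears exactly once in this list, so ψ is a bijection, and in particular surjective.
Since ψ is surjective, we read off the preimage of 23 from the same table: ψ(17) = 23, so ψ⁻¹(23) = 17.

17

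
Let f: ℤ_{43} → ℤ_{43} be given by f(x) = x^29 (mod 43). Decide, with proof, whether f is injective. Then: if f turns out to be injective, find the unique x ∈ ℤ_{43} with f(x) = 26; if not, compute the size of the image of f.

Since 43 is prime, the nonzero elements of ℤ_{43} form a cyclic group of order 42.
As gcd(29, 42) = 1, raising to the 29th power is a bijection on this group: if u^29 ≡ v^29 then (uv^{−1})^29 = 1, and the only element of order dividing gcd(29, 42) = 1 is 1, so u = v.
With f(0) = 0 this makes f injective on all of ℤ_{43}, hence bijective (finite equal-size domain and codomain). In particular f is injective.
Since f is injective, we find the preimage of 26. The inverse of x ↦ x^29 on (ℤ_{43})^× is x ↦ x^29, because 29·29 = 841 = 20·42 + 1 ≡ 1 (mod 42) and x^{42} = 1 for x ≠ 0 (Fermat). So f⁻¹(26) = 26^29 mod 43.
Repeated squaring mod 43: 26^1 ≡ 26, 26^2 ≡ 26² = 676 ≡ 31, 26^4 ≡ 31² = 961 ≡ 15, 26^8 ≡ 15² = 225 ≡ 10, 26^16 ≡ 10² = 100 ≡ 14. Since 29 = 16 + 8 + 4 + 1, 26^29 ≡ 14·10·15·26: 14·10 = 140 ≡ 11, then 11·15 = 165 ≡ 36, then 36·26 = 936 ≡ 33. So 26^29 ≡ 33 (mod 43).
Hence f⁻¹(26) = 33.

33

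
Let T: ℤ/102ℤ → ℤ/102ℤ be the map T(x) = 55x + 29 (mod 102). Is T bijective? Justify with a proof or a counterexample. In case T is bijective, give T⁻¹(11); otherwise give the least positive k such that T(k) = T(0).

72

Suppose T(x_1) = T(x_2) in ℤ/102ℤ. Then 55x_1 + 29 ≡ 55x_2 + 29 (mod 102), therefore 55(x_1 − x_2) ≡ 0 (mod 102).
Since gcd(55, 102) = 1, 55 is invertible modulo 102, hence x_1 − x_2 ≡ 0 (mod 102), i.e. x_1 = x_2.
We now compute 55⁻¹ mod 102 explicitly. Euclid's algorithm: 102 = 1·55 + 47, 55 = 1·47 + 8, 47 = 5·8 + 7, 8 = 1·7 + 1; back-substituting gives 1 = 13·55 − 7·102, so 55⁻¹ ≡ 13 (mod 102).
For any y ∈ ℤ/102ℤ, x = 13(y − 29) mod 102 satisfies T(x) = 55·13(y − 29) + 29 ≡ y (since 55·13 ≡ 1 mod 102). So every y has a preimage.
Hence T is bijective.
Since T is bijective, we find T⁻¹(11): we need 55x ≡ 11 − 29 ≡ 84 (mod 102). Using 55⁻¹ = 13: x ≡ 13·84 = 1092 = 10·102 + 72, so x = 72.
Check: T(72) = 55·72 + 29 = 3989 = 39·102 + 11 ≡ 11 (mod 102).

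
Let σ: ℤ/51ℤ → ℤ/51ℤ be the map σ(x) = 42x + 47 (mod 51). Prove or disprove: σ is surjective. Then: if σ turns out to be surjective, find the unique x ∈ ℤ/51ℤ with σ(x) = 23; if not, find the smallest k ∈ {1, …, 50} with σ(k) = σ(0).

Recall: surjectivity means every element of the codomain has a preimage under σ.
Since gcd(42, 51) = 3, we have 42x ≡ 0 (mod 3) for all x, so σ(x) ≡ 2 (mod 3).
But 0 ≢ 2 (mod 3), so 0 ∈ ℤ/51ℤ has no preimage. Therefore σ is not surjective.
Since σ is not surjective, we find the least positive k with σ(k) = σ(0): this means 42k ≡ 0 (mod 51), i.e. 51 ∣ 42k. Since gcd(42, 51) = 3, dividing through by 3 this holds exactly when 17 ∣ 14k, and as gcd(14, 17) = 1, exactly when 17 ∣ k.
The smallest positive such k is 17.

17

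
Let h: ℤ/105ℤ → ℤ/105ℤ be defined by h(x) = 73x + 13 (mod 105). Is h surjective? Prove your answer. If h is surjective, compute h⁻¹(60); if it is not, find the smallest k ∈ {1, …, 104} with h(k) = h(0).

74

Recall: surjectivity means every element of the codomain has a preimage under h.
Since gcd(73, 105) = 1, 73 is invertible modulo 105. Euclid's algorithm: 105 = 1·73 + 32, 73 = 2·32 + 9, 32 = 3·9 + 5, 9 = 1·5 + 4, 5 = 1·4 + 1; back-substituting gives 1 = 82·73 − 57·105, so 73⁻¹ ≡ 82 (mod 105).
Then y ↦ 82(y − 13) is a two-sided inverse to h, so every y ∈ ℤ/105ℤ has a preimage.
Therefore h is surjective.
Since h is surjective, we find h⁻¹(60): we need 73x ≡ 60 − 13 ≡ 47 (mod 105). Using 73⁻¹ = 82: x ≡ 82·47 = 3854 = 36·105 + 74, so x = 74.
Check: h(74) = 73·74 + 13 = 5415 = 51·105 + 60 ≡ 60 (mod 105).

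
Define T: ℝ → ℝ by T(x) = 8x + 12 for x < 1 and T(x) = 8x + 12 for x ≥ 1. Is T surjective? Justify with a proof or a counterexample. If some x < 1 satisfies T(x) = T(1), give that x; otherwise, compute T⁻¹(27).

15/8

Both pieces are strictly increasing (slopes 8 and 8), so each is injective on its own interval.
The left piece maps (−∞, 1) onto (−∞, 20); the right piece maps [1, ∞) onto [20, ∞).
These images together cover ℝ, so T is surjective.
Because the two images are disjoint, no x < 1 has T(x) = T(1), so we compute T⁻¹(27): 27 lies in [20, ∞), so solve 8x + 12 = 27: x = (27 − 12)/8 = 15/8.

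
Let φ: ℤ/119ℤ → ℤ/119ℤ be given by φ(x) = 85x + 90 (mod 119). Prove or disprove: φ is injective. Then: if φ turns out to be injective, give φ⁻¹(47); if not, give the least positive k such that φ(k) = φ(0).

We have gcd(85, 119) = 17 > 1. Taking x_1 = 0 and x_2 = 7: φ(0) = 90 and φ(7) = 85·7 + 90 = 685 ≡ 90 (mod 119).
So φ(0) = φ(7) while 0 ≠ 7, hence φ is not injective.
Since φ is not injective, we find the least positive k with φ(k) = φ(0): this means 85k ≡ 0 (mod 119), i.e. 119 ∣ 85k. Since gcd(85, 119) = 17, dividing through by 17 this holds exactly when 7 ∣ 5k, and as gcd(5, 7) = 1, exactly when 7 ∣ k.
The smallest positive such k is 7.

7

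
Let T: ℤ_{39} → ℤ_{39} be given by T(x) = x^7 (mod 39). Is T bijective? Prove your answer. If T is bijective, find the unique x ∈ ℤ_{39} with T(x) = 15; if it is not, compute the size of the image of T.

24

Computing x^7 mod 39 for each x (by repeated squaring, reducing mod 39 at every step), the values T(0), T(1), …, T(38) are: 0, 1, 11, 3, 4, 8, 33, 19, 5, 9, 10, 2, 12, 13, 14, 24, 16, 17, 21, 7, 32, 18, 22, 23, 15, 25, 26, 27, 37, 29, 30, 34, 20, 6, 31, 35, 36, 28, 38.
Every element of ℤ_{39} appears exactly once in this list, so T is a bijection, and in particular bijective.
Since T is bijective, we read off the preimage of 15 from the same table: T(24) = 15, so T⁻¹(15) = 24.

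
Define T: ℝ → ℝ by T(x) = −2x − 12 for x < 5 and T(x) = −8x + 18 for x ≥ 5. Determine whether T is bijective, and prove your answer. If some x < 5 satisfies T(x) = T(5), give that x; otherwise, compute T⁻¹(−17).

Both pieces are strictly decreasing (slopes −2 and −8), so each is injective on its own interval.
The left piece maps (−∞, 5) onto (−22, ∞); the right piece maps [5, ∞) onto (−∞, −22].
Since −22 = −22, the images partition ℝ: T is injective and surjective, hence bijective.
Because the two images are disjoint, no x < 5 has T(x) = T(5), so we compute T⁻¹(−17): −17 lies in (−22, ∞), so solve −2x − 12 = −17: x = (−17 + 12)/(−2) = 5/2.

5/2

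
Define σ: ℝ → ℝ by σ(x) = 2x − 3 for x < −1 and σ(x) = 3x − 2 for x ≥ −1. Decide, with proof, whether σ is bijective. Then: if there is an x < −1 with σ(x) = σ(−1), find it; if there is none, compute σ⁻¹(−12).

-9/2

Both pieces are strictly increasing (slopes 2 and 3), so each is injective on its own interval.
The left piece maps (−∞, −1) onto (−∞, −5); the right piece maps [−1, ∞) onto [−5, ∞).
Since −5 = −5, the images partition ℝ: σ is injective and surjective, hence bijective.
Because the two images are disjoint, no x < −1 has σ(x) = σ(−1), so we compute σ⁻¹(−12): −12 lies in (−∞, −5), so solve 2x − 3 = −12: x = (−12 + 3)/2 = −9/2.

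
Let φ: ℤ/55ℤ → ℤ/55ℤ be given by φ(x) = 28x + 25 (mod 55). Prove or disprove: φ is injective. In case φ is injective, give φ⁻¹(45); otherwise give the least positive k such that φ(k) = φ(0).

If φ(s) = φ(t), then 28s ≡ 28t (mod 55). Because gcd(28, 55) = 1, we may cancel 28 to get s ≡ t (mod 55).
Thus φ is injective.
We now compute 28⁻¹ mod 55 explicitly. Euclid's algorithm: 55 = 1·28 + 27, 28 = 1·27 + 1; back-substituting gives 1 = 2·28 − 1·55, so 28⁻¹ ≡ 2 (mod 55).
Since φ is injective, we compute φ⁻¹(45): solve 28x + 25 ≡ 45 (mod 55), i.e. 28x ≡ 20 (mod 55).
Multiplying by 28⁻¹ = 2 gives x ≡ 2·20 = 40 ≡ 40 (mod 55).
Check: φ(40) = 28·40 + 25 = 1145 = 20·55 + 45 ≡ 45 (mod 55).

40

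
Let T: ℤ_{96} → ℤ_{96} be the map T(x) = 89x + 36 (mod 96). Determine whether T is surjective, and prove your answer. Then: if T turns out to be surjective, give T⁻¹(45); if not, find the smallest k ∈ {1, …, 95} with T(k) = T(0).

81

By definition, T is surjective if every y in the codomain equals T(x) for some x in the domain.
Since gcd(89, 96) = 1, 89 is invertible modulo 96. Euclid's algorithm: 96 = 1·89 + 7, 89 = 12·7 + 5, 7 = 1·5 + 2, 5 = 2·2 + 1; back-substituting gives 1 = 41·89 − 38·96, so 89⁻¹ ≡ 41 (mod 96).
Then y ↦ 41(y − 36) is a two-sided inverse to T, so every y ∈ ℤ_{96} has a preimage.
Hence T is surjective.
Since T is surjective, we find T⁻¹(45): we need 89x ≡ 45 − 36 ≡ 9 (mod 96). Using 89⁻¹ = 41: x ≡ 41·9 = 369 = 3·96 + 81, so x = 81.
Check: T(81) = 89·81 + 36 = 7245 = 75·96 + 45 ≡ 45 (mod 96).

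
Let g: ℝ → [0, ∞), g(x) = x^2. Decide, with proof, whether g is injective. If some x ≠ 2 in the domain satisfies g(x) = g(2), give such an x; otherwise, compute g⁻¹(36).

-2

g(2) = 4 = (−2)^2 = g(−2) (since 2 is even), with 2 ≠ −2. So g is not injective.
For the follow-up, such an x exists: taking x = −2 ∈ ℝ gives g(−2) = 4 = g(2) with −2 ≠ 2.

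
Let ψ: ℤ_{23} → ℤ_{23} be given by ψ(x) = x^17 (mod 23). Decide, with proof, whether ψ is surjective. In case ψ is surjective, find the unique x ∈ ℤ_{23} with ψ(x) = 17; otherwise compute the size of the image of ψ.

10

Since 23 is prime, the nonzero elements of ℤ_{23} form a cyclic group of order 22.
As gcd(17, 22) = 1, raising to the 17th power is a bijection on this group: if u^17 ≡ v^17 then (uv^{−1})^17 = 1, and the only element of order dividing gcd(17, 22) = 1 is 1, so u = v.
With ψ(0) = 0 this makes ψ injective on all of ℤ_{23}, hence bijective (finite equal-size domain and codomain). In particular ψ is surjective.
Since ψ is surjective, we find the preimage of 17. The inverse of x ↦ x^17 on (ℤ_{23})^× is x ↦ x^13, because 17·13 = 221 = 10·22 + 1 ≡ 1 (mod 22) and x^{22} = 1 for x ≠ 0 (Fermat). So ψ⁻¹(17) = 17^13 mod 23.
Repeated squaring mod 23: 17^1 ≡ 17, 17^2 ≡ 17² = 289 ≡ 13, 17^4 ≡ 13² = 169 ≡ 8, 17^8 ≡ 8² = 64 ≡ 18. Since 13 = 8 + 4 + 1, 17^13 ≡ 18·8·17: 18·8 = 144 ≡ 6, then 6·17 = 102 ≡ 10. So 17^13 ≡ 10 (mod 23).
Hence ψ⁻¹(17) = 10.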